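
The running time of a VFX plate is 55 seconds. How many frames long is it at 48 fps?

Frames = 55 × 48 = 2640.

2640 frames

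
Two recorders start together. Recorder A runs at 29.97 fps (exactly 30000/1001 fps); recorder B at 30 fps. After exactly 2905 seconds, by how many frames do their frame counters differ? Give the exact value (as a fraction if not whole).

A emits 30000/1001 × 2905 = 12450000/143 frames; B emits 30 × 2905 = 87150.
Difference = 12450/143 frames (≈ 87.0629); B is ahead of A.

12450/143 frames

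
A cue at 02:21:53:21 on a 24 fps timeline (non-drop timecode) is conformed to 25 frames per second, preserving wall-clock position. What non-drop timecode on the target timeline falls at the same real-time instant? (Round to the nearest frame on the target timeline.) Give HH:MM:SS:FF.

02:21:53:22

Source frame index: (2×3600 + 21×60 + 53) × 24 + 21 = 204333.
Real time: 204333 / (24) = 68111/8 s.
Target frame: (68111/8) × (25) = 1702775/8 ≈ 212846.875 → 212847.
At 25 labels/s: frame 212847 → 02:21:53:22.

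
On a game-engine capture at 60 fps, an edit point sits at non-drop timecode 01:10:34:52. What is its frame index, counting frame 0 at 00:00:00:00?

254092

Total seconds to the label: (1 × 3600 + 10 × 60 + 34) = 4234.
Frame index = 4234 × 60 + 52 = 254092.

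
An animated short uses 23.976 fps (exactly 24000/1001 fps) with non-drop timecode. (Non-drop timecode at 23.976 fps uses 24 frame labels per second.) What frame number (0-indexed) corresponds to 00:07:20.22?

frame 10582

Total seconds to the label: (0 × 3600 + 7 × 60 + 20) = 440.
Frame index = 440 × 24 + 22 = 10582.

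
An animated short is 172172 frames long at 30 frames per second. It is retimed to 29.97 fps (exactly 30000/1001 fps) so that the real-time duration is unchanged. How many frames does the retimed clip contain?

Target frames = source frames × (target rate / source rate) = 172172 × (30000/1001)/(30) = 172172 × 1000/1001 = 172000.

172000 frames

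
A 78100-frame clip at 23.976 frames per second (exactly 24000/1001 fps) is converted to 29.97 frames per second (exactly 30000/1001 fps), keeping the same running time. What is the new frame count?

97625 frames

Frames at target rate = 78100 × (30000/1001) / (24000/1001) = 97625.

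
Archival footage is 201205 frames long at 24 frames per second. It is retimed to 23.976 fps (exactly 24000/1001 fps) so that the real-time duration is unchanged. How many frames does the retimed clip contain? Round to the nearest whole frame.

Frames at target rate = 201205 × (24000/1001) / (24) = 201205000/1001 ≈ 201003.996.
Nearest whole frame: 201004.

201004 frames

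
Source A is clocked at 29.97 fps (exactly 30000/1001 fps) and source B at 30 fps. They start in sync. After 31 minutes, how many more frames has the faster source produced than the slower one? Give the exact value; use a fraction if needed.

55800/1001 frames

31 min = 1860 s.
A emits 30000/1001 × 1860 = 55800000/1001 frames; B emits 30 × 1860 = 55800.
Difference = 55800/1001 frames (≈ 55.7443); B is ahead of A.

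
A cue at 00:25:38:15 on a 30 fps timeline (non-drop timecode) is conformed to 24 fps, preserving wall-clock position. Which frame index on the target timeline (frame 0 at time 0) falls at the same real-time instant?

frame 36924

Source frame index: (0×3600 + 25×60 + 38) × 30 + 15 = 46155.
Real time: 46155 / (30) = 3077/2 s.
Target frame: (3077/2) × (24) = 36924.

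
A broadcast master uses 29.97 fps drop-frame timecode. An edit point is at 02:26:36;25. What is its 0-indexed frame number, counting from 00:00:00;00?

As if non-drop at 30 labels/s: (2 × 3600 + 26 × 60 + 36) × 30 + 25 = 263905.
Minute boundaries passed: 146; those not divisible by 10: 146 − 14 = 132; dropped labels = 2 × 132 = 264.
Actual frame index = 263905 − 264 = 263641.

263641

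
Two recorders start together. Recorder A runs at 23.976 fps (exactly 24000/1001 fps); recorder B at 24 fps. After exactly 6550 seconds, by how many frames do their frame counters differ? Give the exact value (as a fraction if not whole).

157200/1001 frames

A emits 24000/1001 × 6550 = 157200000/1001 frames; B emits 24 × 6550 = 157200.
Difference = 157200/1001 frames (≈ 157.0430); B is ahead of A.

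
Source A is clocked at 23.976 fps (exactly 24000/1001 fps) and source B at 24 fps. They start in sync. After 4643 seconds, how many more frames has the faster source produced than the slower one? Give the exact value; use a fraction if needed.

111432/1001 frames

A emits 24000/1001 × 4643 = 111432000/1001 frames; B emits 24 × 4643 = 111432.
Difference = 111432/1001 frames (≈ 111.3207); B is ahead of A.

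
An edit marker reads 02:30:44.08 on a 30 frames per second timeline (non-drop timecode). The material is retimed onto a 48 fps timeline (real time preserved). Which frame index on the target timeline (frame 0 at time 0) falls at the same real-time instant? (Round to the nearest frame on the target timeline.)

Source frame index: (2×3600 + 30×60 + 44) × 30 + 8 = 271328.
Real time: 271328 / (30) = 135664/15 s.
Target frame: (135664/15) × (48) = 2170624/5 ≈ 434124.800 → 434125.

frame 434125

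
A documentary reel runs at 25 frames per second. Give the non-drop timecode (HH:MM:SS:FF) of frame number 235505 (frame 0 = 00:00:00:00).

02:37:00:05

235505 ÷ 25 = 9420 full seconds, remainder 5 frames.
9420 s = 2 h 37 min 0 s.
Timecode: 02:37:00:05.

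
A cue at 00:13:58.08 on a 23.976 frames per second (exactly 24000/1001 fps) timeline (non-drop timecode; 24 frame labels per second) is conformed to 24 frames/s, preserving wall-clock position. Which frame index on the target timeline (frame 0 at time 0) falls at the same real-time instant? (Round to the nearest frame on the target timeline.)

frame 20140

Source frame index: (0×3600 + 13×60 + 58) × 24 + 8 = 20120.
Real time: 20120 / (24000/1001) = 503503/600 s.
Target frame: (503503/600) × (24) = 503503/25 ≈ 20140.120 → 20140.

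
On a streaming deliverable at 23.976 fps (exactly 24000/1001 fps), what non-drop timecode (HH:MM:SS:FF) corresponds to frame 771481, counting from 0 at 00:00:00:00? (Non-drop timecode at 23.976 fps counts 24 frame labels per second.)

771481 ÷ 24 = 32145 full seconds, remainder 1 frame.
32145 s = 8 h 55 min 45 s.
Timecode: 08:55:45:01.

08:55:45:01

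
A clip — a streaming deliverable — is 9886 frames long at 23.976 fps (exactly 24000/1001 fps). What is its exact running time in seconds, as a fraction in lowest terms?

4947943/12000 seconds

Running time = 9886 ÷ (24000/1001) = 9886 × 1001/24000 = 4947943/12000 s.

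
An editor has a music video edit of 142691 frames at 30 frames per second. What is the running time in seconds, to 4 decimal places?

Running time = 142691 × 1/30 = 142691/30 s ≈ 4756.3667 s.

4756.3667 seconds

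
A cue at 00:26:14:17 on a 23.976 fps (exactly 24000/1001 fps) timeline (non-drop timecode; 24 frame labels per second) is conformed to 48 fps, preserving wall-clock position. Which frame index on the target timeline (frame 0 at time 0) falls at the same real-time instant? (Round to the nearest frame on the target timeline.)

Source frame index: (0×3600 + 26×60 + 14) × 24 + 17 = 37793.
Real time: 37793 / (24000/1001) = 37830793/24000 s.
Target frame: (37830793/24000) × (48) = 37830793/500 ≈ 75661.586 → 75662.

frame 75662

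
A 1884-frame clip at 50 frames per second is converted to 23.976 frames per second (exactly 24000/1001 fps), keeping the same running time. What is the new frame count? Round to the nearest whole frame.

Frames at target rate = 1884 × (24000/1001) / (50) = 904320/1001 ≈ 903.417.
Nearest whole frame: 903.

903 frames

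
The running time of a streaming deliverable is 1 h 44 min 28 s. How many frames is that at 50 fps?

313400 frames

1 h 44 min 28 s = 6268 s.
Frames = 6268 × 50 = 313400.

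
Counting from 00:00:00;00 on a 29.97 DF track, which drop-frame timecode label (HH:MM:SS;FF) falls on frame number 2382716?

Ten DF minutes hold 17982 frames, so frame 2382716 lies in block 132 (frames 2373624–2391605) with 9092 frames into that block.
The block's first minute is 1800 frames and the rest 1798 each; 9092 frames reaches minute 5, so 132 × 18 + 5 × 2 = 2386 labels have been skipped so far.
Adding those back, label number 2382716 + 2386 = 2385102 at 30 labels/s is 79503 s + 12 f = 22 h 5 min 3 s frame 12, i.e. 22:05:03;12.

22:05:03;12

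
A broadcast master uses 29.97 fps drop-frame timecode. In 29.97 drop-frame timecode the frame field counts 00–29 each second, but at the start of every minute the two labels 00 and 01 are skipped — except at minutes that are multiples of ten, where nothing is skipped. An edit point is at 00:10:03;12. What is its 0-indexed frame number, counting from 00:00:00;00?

Complete 10-minute blocks: 1, each 17982 frames → 17982.
Remaining 0 whole minutes in the current block: 0 frames.
Within the current minute: 3 × 30 + 12 = 102. Total = 17982 + 0 + 102 = 18084.

18084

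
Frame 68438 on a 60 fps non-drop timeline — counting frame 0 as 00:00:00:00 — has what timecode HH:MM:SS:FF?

68438 ÷ 60 = 1140 full seconds, remainder 38 frames.
1140 s = 0 h 19 min 0 s.
Timecode: 00:19:00:38.

00:19:00:38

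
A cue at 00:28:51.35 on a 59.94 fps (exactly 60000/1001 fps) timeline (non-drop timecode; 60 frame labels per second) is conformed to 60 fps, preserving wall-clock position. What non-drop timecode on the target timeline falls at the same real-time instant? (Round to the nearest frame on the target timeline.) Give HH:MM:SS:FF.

00:28:53:19

Source frame index: (0×3600 + 28×60 + 51) × 60 + 35 = 103895.
Real time: 103895 / (60000/1001) = 20799779/12000 s.
Target frame: (20799779/12000) × (60) = 20799779/200 ≈ 103998.895 → 103999.
At 60 labels/s: frame 103999 → 00:28:53:19.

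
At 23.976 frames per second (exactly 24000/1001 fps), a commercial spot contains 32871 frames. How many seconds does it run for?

1370.994625 seconds

Running time = 32871 / (24000/1001) = 1370.994625 s.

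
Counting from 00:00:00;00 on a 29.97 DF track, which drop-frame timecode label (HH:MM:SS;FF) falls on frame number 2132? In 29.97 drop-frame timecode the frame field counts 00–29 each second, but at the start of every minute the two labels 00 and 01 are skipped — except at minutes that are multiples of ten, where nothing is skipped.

00:01:11;04

Each 10-minute DF block holds 10 × 60 × 30 − 9 × 2 = 17982 frames. 2132 ÷ 17982 → 0 full blocks, remainder 2132.
Within the partial block the first minute is 1800 frames and each further minute 1798, so 1 further minute boundary passed. Total skipped labels = 18 × 0 + 2 × 1 = 2.
Non-drop label index = 2132 + 2 = 2134; at 30 labels/s that is 00:01:11:04, i.e. DF 00:01:11;04.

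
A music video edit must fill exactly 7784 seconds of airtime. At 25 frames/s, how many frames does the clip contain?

194600 frames

Frames = 7784 × 25 = 194600.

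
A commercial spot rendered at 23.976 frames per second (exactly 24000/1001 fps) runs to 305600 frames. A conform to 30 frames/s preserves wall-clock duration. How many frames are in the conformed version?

382382 frames

Target frames = source frames × (target rate / source rate) = 305600 × (30)/(24000/1001) = 305600 × 1001/800 = 382382.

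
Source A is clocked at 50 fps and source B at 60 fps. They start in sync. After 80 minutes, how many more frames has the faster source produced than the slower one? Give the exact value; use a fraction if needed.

80 min = 4800 s.
A emits 50 × 4800 = 240000 frames; B emits 60 × 4800 = 288000.
Difference = 48000 frames; B is ahead of A.

48000 frames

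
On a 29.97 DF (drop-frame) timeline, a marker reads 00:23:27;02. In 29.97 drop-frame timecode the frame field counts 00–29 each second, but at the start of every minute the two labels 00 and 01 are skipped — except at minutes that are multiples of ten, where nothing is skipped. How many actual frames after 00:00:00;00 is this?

42170

Complete 10-minute blocks: 2, each 17982 frames → 35964.
Remaining 3 whole minutes in the current block: 1800 + 2 × 1798 = 5396 frames.
Within the current minute: 27 × 30 + 2 − 2 = 810 (labels ;00/;01 skipped at this minute). Total = 35964 + 5396 + 810 = 42170.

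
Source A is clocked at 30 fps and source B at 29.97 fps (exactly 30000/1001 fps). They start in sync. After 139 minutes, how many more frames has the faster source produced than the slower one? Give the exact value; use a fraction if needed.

139 min = 8340 s.
A emits 30 × 8340 = 250200 frames; B emits 30000/1001 × 8340 = 250200000/1001.
Difference = 250200/1001 frames (≈ 249.9500); B is behind A.

250200/1001 frames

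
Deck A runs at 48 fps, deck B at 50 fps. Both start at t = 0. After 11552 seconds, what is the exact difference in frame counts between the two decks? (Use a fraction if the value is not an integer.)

A emits 48 × 11552 = 554496 frames; B emits 50 × 11552 = 577600.
Difference = 23104 frames; B is ahead of A.

23104 frames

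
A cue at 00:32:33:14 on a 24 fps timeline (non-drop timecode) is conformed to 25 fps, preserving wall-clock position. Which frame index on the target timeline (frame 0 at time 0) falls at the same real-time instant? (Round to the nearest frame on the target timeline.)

Source frame index: (0×3600 + 32×60 + 33) × 24 + 14 = 46886.
Real time: 46886 / (24) = 23443/12 s.
Target frame: (23443/12) × (25) = 586075/12 ≈ 48839.583 → 48840.

frame 48840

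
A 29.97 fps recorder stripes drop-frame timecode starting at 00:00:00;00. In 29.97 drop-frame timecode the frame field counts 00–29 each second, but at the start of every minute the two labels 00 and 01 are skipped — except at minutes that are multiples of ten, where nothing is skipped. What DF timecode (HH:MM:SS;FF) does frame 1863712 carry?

17:16:25;28

Ten DF minutes hold 17982 frames, so frame 1863712 lies in block 103 (frames 1852146–1870127) with 11566 frames into that block.
The block's first minute is 1800 frames and the rest 1798 each; 11566 frames reaches minute 6, so 103 × 18 + 6 × 2 = 1866 labels have been skipped so far.
Adding those back, label number 1863712 + 1866 = 1865578 at 30 labels/s is 62185 s + 28 f = 17 h 16 min 25 s frame 28, i.e. 17:16:25;28.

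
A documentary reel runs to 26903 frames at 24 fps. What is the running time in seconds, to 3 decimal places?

1120.958 seconds

Running time = 26903 × 1/24 = 26903/24 s ≈ 1120.958 s.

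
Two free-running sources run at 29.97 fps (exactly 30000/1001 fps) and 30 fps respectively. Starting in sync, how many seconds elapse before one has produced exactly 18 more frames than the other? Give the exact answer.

600.6 seconds

The gap grows by |30 − 30000/1001| = 30/1001 frames per second.
Time for a 18-frame gap: 18 ÷ (30/1001) = 600.6 s.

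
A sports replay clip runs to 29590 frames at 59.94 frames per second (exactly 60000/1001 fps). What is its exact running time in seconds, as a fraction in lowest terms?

Running time = 29590 ÷ (60000/1001) = 29590 × 1001/60000 = 2961959/6000 s.

2961959/6000 seconds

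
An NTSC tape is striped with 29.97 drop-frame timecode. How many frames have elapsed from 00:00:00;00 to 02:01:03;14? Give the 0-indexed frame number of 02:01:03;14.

217686

As if non-drop at 30 labels/s: (2 × 3600 + 1 × 60 + 3) × 30 + 14 = 217904.
Minute boundaries passed: 121; those not divisible by 10: 121 − 12 = 109; dropped labels = 2 × 109 = 218.
Actual frame index = 217904 − 218 = 217686.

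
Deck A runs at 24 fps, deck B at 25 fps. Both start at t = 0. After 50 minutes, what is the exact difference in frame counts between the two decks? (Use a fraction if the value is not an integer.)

50 min = 3000 s.
A emits 24 × 3000 = 72000 frames; B emits 25 × 3000 = 75000.
Difference = 3000 frames; B is ahead of A.

3000 frames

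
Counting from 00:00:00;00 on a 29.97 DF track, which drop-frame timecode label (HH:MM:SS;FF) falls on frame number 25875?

Each 10-minute DF block holds 10 × 60 × 30 − 9 × 2 = 17982 frames. 25875 ÷ 17982 → 1 full block, remainder 7893.
Within the partial block the first minute is 1800 frames and each further minute 1798, so 4 further minute boundaries passed. Total skipped labels = 18 × 1 + 2 × 4 = 26.
Non-drop label index = 25875 + 26 = 25901; at 30 labels/s that is 00:14:23:11, i.e. DF 00:14:23;11.

00:14:23;11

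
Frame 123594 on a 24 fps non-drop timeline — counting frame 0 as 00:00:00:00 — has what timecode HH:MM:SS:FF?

123594 ÷ 24 = 5149 full seconds, remainder 18 frames.
5149 s = 1 h 25 min 49 s.
Timecode: 01:25:49:18.

01:25:49:18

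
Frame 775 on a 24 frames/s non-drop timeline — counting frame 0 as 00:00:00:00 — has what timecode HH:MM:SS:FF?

775 ÷ 24 = 32 full seconds, remainder 7 frames.
32 s = 0 h 0 min 32 s.
Timecode: 00:00:32:07.

00:00:32:07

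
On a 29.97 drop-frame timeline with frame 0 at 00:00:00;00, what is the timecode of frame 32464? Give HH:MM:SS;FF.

Ten DF minutes hold 17982 frames, so frame 32464 lies in block 1 (frames 17982–35963) with 14482 frames into that block.
The block's first minute is 1800 frames and the rest 1798 each; 14482 frames reaches minute 8, so 1 × 18 + 8 × 2 = 34 labels have been skipped so far.
Adding those back, label number 32464 + 34 = 32498 at 30 labels/s is 1083 s + 8 f = 0 h 18 min 3 s frame 8, i.e. 00:18:03;08.

00:18:03;08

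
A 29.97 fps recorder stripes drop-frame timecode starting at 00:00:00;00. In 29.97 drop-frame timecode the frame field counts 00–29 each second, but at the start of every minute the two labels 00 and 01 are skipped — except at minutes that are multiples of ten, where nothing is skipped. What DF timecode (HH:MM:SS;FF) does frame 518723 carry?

Each 10-minute DF block holds 10 × 60 × 30 − 9 × 2 = 17982 frames. 518723 ÷ 17982 → 28 full blocks, remainder 15227.
Within the partial block the first minute is 1800 frames and each further minute 1798, so 8 further minute boundaries passed. Total skipped labels = 18 × 28 + 2 × 8 = 520.
Non-drop label index = 518723 + 520 = 519243; at 30 labels/s that is 04:48:28:03, i.e. DF 04:48:28;03.

04:48:28;03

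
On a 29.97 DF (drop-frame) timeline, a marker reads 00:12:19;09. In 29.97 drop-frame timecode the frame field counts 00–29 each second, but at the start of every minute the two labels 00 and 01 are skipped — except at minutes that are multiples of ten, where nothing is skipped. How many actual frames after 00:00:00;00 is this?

22157

Complete 10-minute blocks: 1, each 17982 frames → 17982.
Remaining 2 whole minutes in the current block: 1800 + 1 × 1798 = 3598 frames.
Within the current minute: 19 × 30 + 9 − 2 = 577 (labels ;00/;01 skipped at this minute). Total = 17982 + 3598 + 577 = 22157.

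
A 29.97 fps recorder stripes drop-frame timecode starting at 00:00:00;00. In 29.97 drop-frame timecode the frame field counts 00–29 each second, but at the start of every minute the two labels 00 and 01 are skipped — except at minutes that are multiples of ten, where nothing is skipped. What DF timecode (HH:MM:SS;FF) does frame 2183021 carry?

Ten DF minutes hold 17982 frames, so frame 2183021 lies in block 121 (frames 2175822–2193803) with 7199 frames into that block.
The block's first minute is 1800 frames and the rest 1798 each; 7199 frames reaches minute 4, so 121 × 18 + 4 × 2 = 2186 labels have been skipped so far.
Adding those back, label number 2183021 + 2186 = 2185207 at 30 labels/s is 72840 s + 7 f = 20 h 14 min 0 s frame 7, i.e. 20:14:00;07.

20:14:00;07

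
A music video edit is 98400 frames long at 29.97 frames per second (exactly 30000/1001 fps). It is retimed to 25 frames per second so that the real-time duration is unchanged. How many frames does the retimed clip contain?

Target frames = source frames × (target rate / source rate) = 98400 × (25)/(30000/1001) = 98400 × 1001/1200 = 82082.

82082 frames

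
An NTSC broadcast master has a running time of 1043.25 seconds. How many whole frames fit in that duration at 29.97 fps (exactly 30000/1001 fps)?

31266 frames

Frames = 1043.25 × 30000/1001 = 2407500/77 ≈ 31266.2338.
Complete frames: 31266.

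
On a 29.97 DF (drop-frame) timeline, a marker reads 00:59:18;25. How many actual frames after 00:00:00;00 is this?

As if non-drop at 30 labels/s: (0 × 3600 + 59 × 60 + 18) × 30 + 25 = 106765.
Minute boundaries passed: 59; those not divisible by 10: 59 − 5 = 54; dropped labels = 2 × 54 = 108.
Actual frame index = 106765 − 108 = 106657.

106657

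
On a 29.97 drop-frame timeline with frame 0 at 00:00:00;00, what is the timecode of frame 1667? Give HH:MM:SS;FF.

Each 10-minute DF block holds 10 × 60 × 30 − 9 × 2 = 17982 frames. 1667 ÷ 17982 → 0 full blocks, remainder 1667.
Within the partial block the first minute is 1800 frames and each further minute 1798, so 0 further minute boundaries passed. Total skipped labels = 18 × 0 + 2 × 0 = 0.
Non-drop label index = 1667 + 0 = 1667; at 30 labels/s that is 00:00:55:17, i.e. DF 00:00:55;17.

00:00:55;17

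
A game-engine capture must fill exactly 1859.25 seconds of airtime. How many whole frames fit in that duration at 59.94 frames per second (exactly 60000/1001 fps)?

111443 frames

Frames = 1859.25 × 60000/1001 = 111555000/1001 ≈ 111443.5564.
Complete frames: 111443.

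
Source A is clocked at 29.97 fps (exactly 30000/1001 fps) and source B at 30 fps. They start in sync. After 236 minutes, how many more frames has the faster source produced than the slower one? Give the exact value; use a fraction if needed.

236 min = 14160 s.
A emits 30000/1001 × 14160 = 424800000/1001 frames; B emits 30 × 14160 = 424800.
Difference = 424800/1001 frames (≈ 424.3756); B is ahead of A.

424800/1001 frames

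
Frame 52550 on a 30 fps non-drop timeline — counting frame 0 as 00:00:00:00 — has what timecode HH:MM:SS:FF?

00:29:11:20

52550 ÷ 30 = 1751 full seconds, remainder 20 frames.
1751 s = 0 h 29 min 11 s.
Timecode: 00:29:11:20.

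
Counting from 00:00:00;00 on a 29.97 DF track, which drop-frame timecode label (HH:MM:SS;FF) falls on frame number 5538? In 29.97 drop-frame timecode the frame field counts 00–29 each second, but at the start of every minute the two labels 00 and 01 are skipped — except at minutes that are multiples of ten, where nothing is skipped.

Each 10-minute DF block holds 10 × 60 × 30 − 9 × 2 = 17982 frames. 5538 ÷ 17982 → 0 full blocks, remainder 5538.
Within the partial block the first minute is 1800 frames and each further minute 1798, so 3 further minute boundaries passed. Total skipped labels = 18 × 0 + 2 × 3 = 6.
Non-drop label index = 5538 + 6 = 5544; at 30 labels/s that is 00:03:04:24, i.e. DF 00:03:04;24.

00:03:04;24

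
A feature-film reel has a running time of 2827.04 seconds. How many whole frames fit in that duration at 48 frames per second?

Frames = 2827.04 × 48 = 3392448/25 ≈ 135697.9200.
Complete frames: 135697.

135697 frames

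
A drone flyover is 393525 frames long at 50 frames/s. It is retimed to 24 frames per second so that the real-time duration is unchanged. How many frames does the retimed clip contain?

Target frames = source frames × (target rate / source rate) = 393525 × (24)/(50) = 393525 × 12/25 = 188892.

188892 frames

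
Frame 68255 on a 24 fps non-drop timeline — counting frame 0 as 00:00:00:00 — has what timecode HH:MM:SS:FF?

68255 ÷ 24 = 2843 full seconds, remainder 23 frames.
2843 s = 0 h 47 min 23 s.
Timecode: 00:47:23:23.

00:47:23:23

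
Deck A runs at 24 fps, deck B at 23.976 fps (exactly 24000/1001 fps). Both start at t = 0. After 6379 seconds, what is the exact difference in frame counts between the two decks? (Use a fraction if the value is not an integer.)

A emits 24 × 6379 = 153096 frames; B emits 24000/1001 × 6379 = 153096000/1001.
Difference = 153096/1001 frames (≈ 152.9431); B is behind A.

153096/1001 frames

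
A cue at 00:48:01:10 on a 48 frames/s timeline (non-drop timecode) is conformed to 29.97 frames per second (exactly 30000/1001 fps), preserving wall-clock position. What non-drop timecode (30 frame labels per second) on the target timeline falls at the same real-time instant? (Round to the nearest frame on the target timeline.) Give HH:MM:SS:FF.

Source frame index: (0×3600 + 48×60 + 1) × 48 + 10 = 138298.
Real time: 138298 / (48) = 69149/24 s.
Target frame: (69149/24) × (30000/1001) = 86436250/1001 ≈ 86349.900 → 86350.
At 30 labels/s: frame 86350 → 00:47:58:10.

00:47:58:10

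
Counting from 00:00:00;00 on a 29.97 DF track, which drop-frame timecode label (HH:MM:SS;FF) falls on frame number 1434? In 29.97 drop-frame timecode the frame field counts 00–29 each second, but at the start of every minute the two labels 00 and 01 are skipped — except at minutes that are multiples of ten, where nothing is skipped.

00:00:47;24

Ten DF minutes hold 17982 frames, so frame 1434 lies in block 0 (frames 0–17981) with 1434 frames into that block.
The block's first minute is 1800 frames and the rest 1798 each; 1434 frames reaches minute 0, so 0 × 18 + 0 × 2 = 0 labels have been skipped so far.
Adding those back, label number 1434 + 0 = 1434 at 30 labels/s is 47 s + 24 f = 0 h 0 min 47 s frame 24, i.e. 00:00:47;24.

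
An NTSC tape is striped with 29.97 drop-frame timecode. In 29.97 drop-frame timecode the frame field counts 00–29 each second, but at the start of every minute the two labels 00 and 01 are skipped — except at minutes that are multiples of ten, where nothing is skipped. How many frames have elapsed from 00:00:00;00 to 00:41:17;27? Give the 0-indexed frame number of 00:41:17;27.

As if non-drop at 30 labels/s: (0 × 3600 + 41 × 60 + 17) × 30 + 27 = 74337.
Minute boundaries passed: 41; those not divisible by 10: 41 − 4 = 37; dropped labels = 2 × 37 = 74.
Actual frame index = 74337 − 74 = 74263.

74263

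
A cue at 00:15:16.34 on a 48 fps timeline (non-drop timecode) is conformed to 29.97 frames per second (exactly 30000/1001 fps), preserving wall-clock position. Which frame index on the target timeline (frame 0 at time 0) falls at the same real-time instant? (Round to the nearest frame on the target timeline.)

Source frame index: (0×3600 + 15×60 + 16) × 48 + 34 = 44002.
Real time: 44002 / (48) = 22001/24 s.
Target frame: (22001/24) × (30000/1001) = 3928750/143 ≈ 27473.776 → 27474.

frame 27474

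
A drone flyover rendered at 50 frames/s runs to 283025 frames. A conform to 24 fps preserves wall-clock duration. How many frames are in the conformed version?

135852 frames

Target frames = source frames × (target rate / source rate) = 283025 × (24)/(50) = 283025 × 12/25 = 135852.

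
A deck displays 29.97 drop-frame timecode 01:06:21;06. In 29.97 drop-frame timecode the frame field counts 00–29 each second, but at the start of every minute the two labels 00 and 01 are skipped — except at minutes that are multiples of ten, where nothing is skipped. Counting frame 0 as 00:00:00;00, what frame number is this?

As if non-drop at 30 labels/s: (1 × 3600 + 6 × 60 + 21) × 30 + 6 = 119436.
Minute boundaries passed: 66; those not divisible by 10: 66 − 6 = 60; dropped labels = 2 × 60 = 120.
Actual frame index = 119436 − 120 = 119316.

119316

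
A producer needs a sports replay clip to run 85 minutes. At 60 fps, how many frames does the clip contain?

85 min = 5100 s.
Frames = 5100 × 60 = 306000.

306000 frames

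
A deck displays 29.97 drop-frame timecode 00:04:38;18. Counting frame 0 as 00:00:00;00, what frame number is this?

As if non-drop at 30 labels/s: (0 × 3600 + 4 × 60 + 38) × 30 + 18 = 8358.
Minute boundaries passed: 4; those not divisible by 10: 4 − 0 = 4; dropped labels = 2 × 4 = 8.
Actual frame index = 8358 − 8 = 8350.

8350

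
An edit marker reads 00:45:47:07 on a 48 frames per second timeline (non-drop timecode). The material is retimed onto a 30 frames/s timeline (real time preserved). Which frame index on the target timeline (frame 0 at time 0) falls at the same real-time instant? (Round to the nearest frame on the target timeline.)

Source frame index: (0×3600 + 45×60 + 47) × 48 + 7 = 131863.
Real time: 131863 / (48) = 131863/48 s.
Target frame: (131863/48) × (30) = 659315/8 ≈ 82414.375 → 82414.

frame 82414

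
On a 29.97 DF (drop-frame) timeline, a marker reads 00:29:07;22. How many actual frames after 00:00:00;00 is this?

52378

As if non-drop at 30 labels/s: (0 × 3600 + 29 × 60 + 7) × 30 + 22 = 52432.
Minute boundaries passed: 29; those not divisible by 10: 29 − 2 = 27; dropped labels = 2 × 27 = 54.
Actual frame index = 52432 − 54 = 52378.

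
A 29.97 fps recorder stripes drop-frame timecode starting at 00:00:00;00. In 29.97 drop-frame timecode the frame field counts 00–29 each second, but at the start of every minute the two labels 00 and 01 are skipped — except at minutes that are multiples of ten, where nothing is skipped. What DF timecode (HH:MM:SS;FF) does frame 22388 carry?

00:12:27;00

Each 10-minute DF block holds 10 × 60 × 30 − 9 × 2 = 17982 frames. 22388 ÷ 17982 → 1 full block, remainder 4406.
Within the partial block the first minute is 1800 frames and each further minute 1798, so 2 further minute boundaries passed. Total skipped labels = 18 × 1 + 2 × 2 = 22.
Non-drop label index = 22388 + 22 = 22410; at 30 labels/s that is 00:12:27:00, i.e. DF 00:12:27;00.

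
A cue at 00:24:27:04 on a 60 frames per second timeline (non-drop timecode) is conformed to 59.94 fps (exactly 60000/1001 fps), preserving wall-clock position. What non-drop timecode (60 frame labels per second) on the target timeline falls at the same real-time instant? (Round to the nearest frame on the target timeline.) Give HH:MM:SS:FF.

Source frame index: (0×3600 + 24×60 + 27) × 60 + 4 = 88024.
Real time: 88024 / (60) = 22006/15 s.
Target frame: (22006/15) × (60000/1001) = 88024000/1001 ≈ 87936.064 → 87936.
At 60 labels/s: frame 87936 → 00:24:25:36.

00:24:25:36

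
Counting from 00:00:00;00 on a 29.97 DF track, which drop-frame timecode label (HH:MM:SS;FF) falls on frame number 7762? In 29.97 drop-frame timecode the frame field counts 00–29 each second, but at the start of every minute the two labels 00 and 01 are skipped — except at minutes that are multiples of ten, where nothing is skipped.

Each 10-minute DF block holds 10 × 60 × 30 − 9 × 2 = 17982 frames. 7762 ÷ 17982 → 0 full blocks, remainder 7762.
Within the partial block the first minute is 1800 frames and each further minute 1798, so 4 further minute boundaries passed. Total skipped labels = 18 × 0 + 2 × 4 = 8.
Non-drop label index = 7762 + 8 = 7770; at 30 labels/s that is 00:04:19:00, i.e. DF 00:04:19;00.

00:04:19;00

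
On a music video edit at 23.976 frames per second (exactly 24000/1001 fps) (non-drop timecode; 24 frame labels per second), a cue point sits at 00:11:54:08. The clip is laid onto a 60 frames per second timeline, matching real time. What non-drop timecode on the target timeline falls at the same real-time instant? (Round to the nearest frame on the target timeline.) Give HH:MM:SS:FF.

Source frame index: (0×3600 + 11×60 + 54) × 24 + 8 = 17144.
Real time: 17144 / (24000/1001) = 2145143/3000 s.
Target frame: (2145143/3000) × (60) = 2145143/50 ≈ 42902.860 → 42903.
At 60 labels/s: frame 42903 → 00:11:55:03.

00:11:55:03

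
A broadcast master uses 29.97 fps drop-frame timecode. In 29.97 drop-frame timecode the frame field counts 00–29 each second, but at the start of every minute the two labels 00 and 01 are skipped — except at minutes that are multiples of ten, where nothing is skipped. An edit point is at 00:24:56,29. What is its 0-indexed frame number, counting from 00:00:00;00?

As if non-drop at 30 labels/s: (0 × 3600 + 24 × 60 + 56) × 30 + 29 = 44909.
Minute boundaries passed: 24; those not divisible by 10: 24 − 2 = 22; dropped labels = 2 × 22 = 44.
Actual frame index = 44909 − 44 = 44865.

44865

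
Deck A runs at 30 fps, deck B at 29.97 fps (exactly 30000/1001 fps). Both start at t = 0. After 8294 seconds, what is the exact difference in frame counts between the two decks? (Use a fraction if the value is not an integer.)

1740/7 frames

A emits 30 × 8294 = 248820 frames; B emits 30000/1001 × 8294 = 1740000/7.
Difference = 1740/7 frames (≈ 248.5714); B is behind A.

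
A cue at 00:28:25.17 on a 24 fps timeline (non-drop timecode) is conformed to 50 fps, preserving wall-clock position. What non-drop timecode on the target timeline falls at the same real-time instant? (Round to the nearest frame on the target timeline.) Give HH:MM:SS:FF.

00:28:25:35

Source frame index: (0×3600 + 28×60 + 25) × 24 + 17 = 40937.
Real time: 40937 / (24) = 40937/24 s.
Target frame: (40937/24) × (50) = 1023425/12 ≈ 85285.417 → 85285.
At 50 labels/s: frame 85285 → 00:28:25:35.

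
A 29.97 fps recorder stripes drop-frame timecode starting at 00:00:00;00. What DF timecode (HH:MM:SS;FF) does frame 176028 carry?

Ten DF minutes hold 17982 frames, so frame 176028 lies in block 9 (frames 161838–179819) with 14190 frames into that block.
The block's first minute is 1800 frames and the rest 1798 each; 14190 frames reaches minute 7, so 9 × 18 + 7 × 2 = 176 labels have been skipped so far.
Adding those back, label number 176028 + 176 = 176204 at 30 labels/s is 5873 s + 14 f = 1 h 37 min 53 s frame 14, i.e. 01:37:53;14.

01:37:53;14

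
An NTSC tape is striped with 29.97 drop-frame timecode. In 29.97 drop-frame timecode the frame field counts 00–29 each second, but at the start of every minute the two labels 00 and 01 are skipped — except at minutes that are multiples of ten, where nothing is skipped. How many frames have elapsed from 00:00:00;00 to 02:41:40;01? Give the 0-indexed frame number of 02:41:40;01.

290711

Complete 10-minute blocks: 16, each 17982 frames → 287712.
Remaining 1 whole minute in the current block: 1800 + 0 × 1798 = 1800 frames.
Within the current minute: 40 × 30 + 1 − 2 = 1199 (labels ;00/;01 skipped at this minute). Total = 287712 + 1800 + 1199 = 290711.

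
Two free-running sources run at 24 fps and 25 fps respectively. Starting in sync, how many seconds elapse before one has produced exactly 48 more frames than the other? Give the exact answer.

48 seconds

The gap grows by |25 − 24| = 1 frame per second.
Time for a 48-frame gap: 48 ÷ (1) = 48 s.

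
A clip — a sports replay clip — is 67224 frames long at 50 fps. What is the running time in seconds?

Running time = 67224 / (50) = 1344.48 s.

1344.48 seconds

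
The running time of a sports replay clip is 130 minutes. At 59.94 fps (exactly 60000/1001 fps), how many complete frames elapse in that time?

467532 frames

130 min = 7800 s.
Frames = 7800 × 60000/1001 = 36000000/77 ≈ 467532.4675.
Complete frames: 467532.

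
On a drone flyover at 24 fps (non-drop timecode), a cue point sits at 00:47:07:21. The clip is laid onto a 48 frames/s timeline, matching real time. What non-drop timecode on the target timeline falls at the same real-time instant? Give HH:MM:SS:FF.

00:47:07:42

Source frame index: (0×3600 + 47×60 + 7) × 24 + 21 = 67869.
Real time: 67869 / (24) = 22623/8 s.
Target frame: (22623/8) × (48) = 135738.
At 48 labels/s: frame 135738 → 00:47:07:42.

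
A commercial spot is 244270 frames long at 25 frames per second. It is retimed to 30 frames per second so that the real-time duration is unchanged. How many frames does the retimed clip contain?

293124 frames

Target frames = source frames × (target rate / source rate) = 244270 × (30)/(25) = 244270 × 6/5 = 293124.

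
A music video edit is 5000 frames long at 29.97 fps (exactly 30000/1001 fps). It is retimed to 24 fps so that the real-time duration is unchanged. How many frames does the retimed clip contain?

4004 frames

Target frames = source frames × (target rate / source rate) = 5000 × (24)/(30000/1001) = 5000 × 1001/1250 = 4004.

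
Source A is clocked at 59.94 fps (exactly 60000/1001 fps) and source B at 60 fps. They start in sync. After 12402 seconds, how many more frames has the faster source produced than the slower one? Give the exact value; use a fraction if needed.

57240/77 frames

A emits 60000/1001 × 12402 = 57240000/77 frames; B emits 60 × 12402 = 744120.
Difference = 57240/77 frames (≈ 743.3766); B is ahead of A.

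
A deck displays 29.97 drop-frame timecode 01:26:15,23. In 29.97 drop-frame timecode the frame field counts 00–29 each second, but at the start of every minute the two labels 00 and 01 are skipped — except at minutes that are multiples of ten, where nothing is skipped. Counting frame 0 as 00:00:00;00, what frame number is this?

155117

As if non-drop at 30 labels/s: (1 × 3600 + 26 × 60 + 15) × 30 + 23 = 155273.
Minute boundaries passed: 86; those not divisible by 10: 86 − 8 = 78; dropped labels = 2 × 78 = 156.
Actual frame index = 155273 − 156 = 155117.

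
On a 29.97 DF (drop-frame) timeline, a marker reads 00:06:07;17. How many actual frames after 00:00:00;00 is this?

11015

Complete 10-minute blocks: 0, each 17982 frames → 0.
Remaining 6 whole minutes in the current block: 1800 + 5 × 1798 = 10790 frames.
Within the current minute: 7 × 30 + 17 − 2 = 225 (labels ;00/;01 skipped at this minute). Total = 0 + 10790 + 225 = 11015.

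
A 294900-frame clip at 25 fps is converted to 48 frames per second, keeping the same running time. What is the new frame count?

Target frames = source frames × (target rate / source rate) = 294900 × (48)/(25) = 294900 × 48/25 = 566208.

566208 frames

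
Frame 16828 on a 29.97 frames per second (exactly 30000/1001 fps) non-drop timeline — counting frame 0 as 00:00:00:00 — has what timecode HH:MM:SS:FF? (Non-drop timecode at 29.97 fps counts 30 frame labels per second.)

00:09:20:28

16828 ÷ 30 = 560 full seconds, remainder 28 frames.
560 s = 0 h 9 min 20 s.
Timecode: 00:09:20:28.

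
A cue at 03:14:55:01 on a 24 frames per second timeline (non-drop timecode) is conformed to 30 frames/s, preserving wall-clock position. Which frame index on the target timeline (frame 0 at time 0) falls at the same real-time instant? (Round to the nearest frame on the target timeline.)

frame 350851

Source frame index: (3×3600 + 14×60 + 55) × 24 + 1 = 280681.
Real time: 280681 / (24) = 280681/24 s.
Target frame: (280681/24) × (30) = 1403405/4 ≈ 350851.250 → 350851.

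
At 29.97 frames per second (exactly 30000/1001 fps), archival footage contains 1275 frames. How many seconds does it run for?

42.5425 seconds

Running time = 1275 / (30000/1001) = 42.5425 s.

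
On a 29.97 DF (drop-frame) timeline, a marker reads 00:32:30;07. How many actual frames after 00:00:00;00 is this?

58449

As if non-drop at 30 labels/s: (0 × 3600 + 32 × 60 + 30) × 30 + 7 = 58507.
Minute boundaries passed: 32; those not divisible by 10: 32 − 3 = 29; dropped labels = 2 × 29 = 58.
Actual frame index = 58507 − 58 = 58449.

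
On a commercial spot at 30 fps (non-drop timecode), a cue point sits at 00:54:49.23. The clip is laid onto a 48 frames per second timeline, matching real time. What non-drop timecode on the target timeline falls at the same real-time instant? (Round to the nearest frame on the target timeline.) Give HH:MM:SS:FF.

00:54:49:37

Source frame index: (0×3600 + 54×60 + 49) × 30 + 23 = 98693.
Real time: 98693 / (30) = 98693/30 s.
Target frame: (98693/30) × (48) = 789544/5 ≈ 157908.800 → 157909.
At 48 labels/s: frame 157909 → 00:54:49:37.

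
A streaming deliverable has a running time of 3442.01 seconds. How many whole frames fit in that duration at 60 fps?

206520 frames

Frames = 3442.01 × 60 = 1032603/5 ≈ 206520.6000.
Complete frames: 206520.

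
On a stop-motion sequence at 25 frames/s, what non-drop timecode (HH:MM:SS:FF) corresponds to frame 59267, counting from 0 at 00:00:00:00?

00:39:30:17

59267 ÷ 25 = 2370 full seconds, remainder 17 frames.
2370 s = 0 h 39 min 30 s.
Timecode: 00:39:30:17.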